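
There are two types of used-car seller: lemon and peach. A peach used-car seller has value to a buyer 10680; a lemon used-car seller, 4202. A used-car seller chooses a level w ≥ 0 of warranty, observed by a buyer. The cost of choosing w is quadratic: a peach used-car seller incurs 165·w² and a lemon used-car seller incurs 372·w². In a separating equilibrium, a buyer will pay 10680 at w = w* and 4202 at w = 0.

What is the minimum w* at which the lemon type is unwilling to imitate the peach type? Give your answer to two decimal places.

The lemon type at w = 0 receives 4202; imitating at w* yields 10680 − 372·w*².
Indifference: 4202 = 10680 − 372·w*², so w*² = (10680 − 4202) / 372 ≈ 17.4140.
w* = √17.4140 ≈ 4.17.

4.17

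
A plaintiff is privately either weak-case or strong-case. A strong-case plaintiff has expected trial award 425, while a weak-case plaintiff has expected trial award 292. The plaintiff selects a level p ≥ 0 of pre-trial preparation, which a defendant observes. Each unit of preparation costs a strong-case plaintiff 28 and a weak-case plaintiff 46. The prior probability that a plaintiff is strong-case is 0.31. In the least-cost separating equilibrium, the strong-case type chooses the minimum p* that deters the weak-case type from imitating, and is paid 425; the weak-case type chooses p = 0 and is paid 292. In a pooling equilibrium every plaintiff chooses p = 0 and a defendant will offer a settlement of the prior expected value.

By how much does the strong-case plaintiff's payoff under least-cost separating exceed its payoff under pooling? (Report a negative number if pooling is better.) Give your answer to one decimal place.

10.8

Least-cost separating signal: p* solves 292 = 425 − 46·p*, so p* = (425 − 292)/46 ≈ 2.8913.
Strong-case type's separating payoff: 425 − 28 × p* = 425 − 28 × (425 − 292)/46 = 425 − 3724/46 ≈ 344.043.
Pooling payoff: 0.31 × 425 + 0.69 × 292 = 333.23.
Difference: 344.043 − 333.23 = 10.813, i.e. 10.8 to one decimal place.
The strong-case type prefers to separate.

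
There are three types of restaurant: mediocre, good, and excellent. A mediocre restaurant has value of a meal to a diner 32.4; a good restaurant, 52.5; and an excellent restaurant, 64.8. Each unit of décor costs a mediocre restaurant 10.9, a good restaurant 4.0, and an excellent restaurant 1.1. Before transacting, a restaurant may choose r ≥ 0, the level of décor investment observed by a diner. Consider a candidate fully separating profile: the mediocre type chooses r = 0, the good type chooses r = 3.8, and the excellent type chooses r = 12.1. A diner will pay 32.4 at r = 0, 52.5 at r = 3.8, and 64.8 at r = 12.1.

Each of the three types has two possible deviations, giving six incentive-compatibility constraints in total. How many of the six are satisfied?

Excellent (own payoff 64.8 − 1.1×12.1 = 51.49): to r=0 gives 32.4 → no gain ✓; to r=3.8 gives 52.5 − 1.1×3.8 = 48.32 → no gain ✓.
Mediocre (own payoff 32.4): to r=3.8 gives 52.5 − 10.9×3.8 = 11.08 → no gain ✓; to r=12.1 gives 64.8 − 10.9×12.1 = -67.09 → no gain ✓.
Good (own payoff 52.5 − 4.0×3.8 = 37.3): to r=0 gives 32.4 → no gain ✓; to r=12.1 gives 64.8 − 4.0×12.1 = 16.4 → no gain ✓.
6 of the 6 constraints hold; this profile is a separating equilibrium.

6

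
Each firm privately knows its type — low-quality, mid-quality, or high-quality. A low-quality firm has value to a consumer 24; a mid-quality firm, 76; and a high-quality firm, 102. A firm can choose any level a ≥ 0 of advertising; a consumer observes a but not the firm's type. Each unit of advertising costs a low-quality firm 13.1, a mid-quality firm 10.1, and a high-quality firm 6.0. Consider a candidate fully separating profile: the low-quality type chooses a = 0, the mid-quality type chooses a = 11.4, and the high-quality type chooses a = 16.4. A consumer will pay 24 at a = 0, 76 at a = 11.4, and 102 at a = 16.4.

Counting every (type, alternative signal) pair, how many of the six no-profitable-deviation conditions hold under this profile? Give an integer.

3

Low-quality (own payoff 24): to a=11.4 gives 76 − 13.1×11.4 = -73.34 → no gain ✓; to a=16.4 gives 102 − 13.1×16.4 = -112.84 → no gain ✓.
Mid-quality (own payoff 76 − 10.1×11.4 = -39.14): to a=0 gives 24 → profitable ✗; to a=16.4 gives 102 − 10.1×16.4 = -63.64 → no gain ✓.
High-quality (own payoff 102 − 6.0×16.4 = 3.6): to a=0 gives 24 → profitable ✗; to a=11.4 gives 76 − 6.0×11.4 = 7.6 → profitable ✗.
3 of the 6 constraints hold; not an equilibrium.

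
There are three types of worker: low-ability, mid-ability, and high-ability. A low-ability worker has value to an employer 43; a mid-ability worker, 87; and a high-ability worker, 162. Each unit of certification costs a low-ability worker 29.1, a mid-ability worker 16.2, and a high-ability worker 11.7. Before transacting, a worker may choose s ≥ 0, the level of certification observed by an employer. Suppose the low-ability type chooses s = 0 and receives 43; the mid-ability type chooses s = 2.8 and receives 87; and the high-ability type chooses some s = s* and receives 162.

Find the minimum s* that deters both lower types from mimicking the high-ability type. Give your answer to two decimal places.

Low-ability type (on-path payoff 43) won't mimic when 43 ≥ 162 − 29.1·s*, i.e. s* ≥ 4.09.
Mid-ability type (on-path payoff 87 − 16.2×2.8 = 41.64) won't mimic when 41.64 ≥ 162 − 16.2·s*, i.e. s* ≥ 7.43.
Both must hold, so s* = max(4.09, 7.43) = 7.43. The mid-ability type's constraint binds.

7.43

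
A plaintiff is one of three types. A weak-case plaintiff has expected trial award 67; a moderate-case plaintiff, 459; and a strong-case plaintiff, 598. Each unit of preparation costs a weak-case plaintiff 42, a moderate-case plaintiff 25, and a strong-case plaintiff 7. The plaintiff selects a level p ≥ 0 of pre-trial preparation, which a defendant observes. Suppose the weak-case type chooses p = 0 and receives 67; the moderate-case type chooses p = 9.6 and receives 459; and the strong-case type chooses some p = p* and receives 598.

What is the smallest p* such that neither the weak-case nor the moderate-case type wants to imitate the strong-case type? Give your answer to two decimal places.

15.16

Weak-case type (on-path payoff 67) won't mimic when 67 ≥ 598 − 42·p*, i.e. p* ≥ 12.64.
Moderate-case type (on-path payoff 459 − 25×9.6 = 219) won't mimic when 219 ≥ 598 − 25·p*, i.e. p* ≥ 15.16.
Both must hold, so p* = max(12.64, 15.16) = 15.16. The moderate-case type's constraint binds.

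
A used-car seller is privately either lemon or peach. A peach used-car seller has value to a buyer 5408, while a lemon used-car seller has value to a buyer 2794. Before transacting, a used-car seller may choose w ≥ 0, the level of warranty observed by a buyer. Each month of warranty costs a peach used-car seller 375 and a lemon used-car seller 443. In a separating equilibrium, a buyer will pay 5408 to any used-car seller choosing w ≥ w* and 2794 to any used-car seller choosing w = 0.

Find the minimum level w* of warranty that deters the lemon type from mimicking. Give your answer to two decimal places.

A lemon used-car seller choosing w = 0 receives 2794.
Imitating at w* instead would pay 5408 at cost 443·w*, netting 5408 − 443·w*.
Indifference: 2794 = 5408 − 443·w*, so w* = (5408 − 2794) / 443 ≈ 5.90.
At w* the lemon type's incentive constraint just binds; the peach type strictly prefers w* since its per-unit cost is lower.

5.90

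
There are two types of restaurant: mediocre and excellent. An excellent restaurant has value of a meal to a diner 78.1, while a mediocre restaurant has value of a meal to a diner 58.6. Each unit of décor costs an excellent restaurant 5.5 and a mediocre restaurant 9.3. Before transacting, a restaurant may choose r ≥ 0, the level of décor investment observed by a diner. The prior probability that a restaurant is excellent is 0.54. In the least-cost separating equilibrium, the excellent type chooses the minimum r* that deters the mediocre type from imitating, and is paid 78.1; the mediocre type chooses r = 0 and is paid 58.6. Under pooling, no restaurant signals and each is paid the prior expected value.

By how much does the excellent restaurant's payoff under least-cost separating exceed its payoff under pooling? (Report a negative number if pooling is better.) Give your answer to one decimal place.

Least-cost separating signal: r* solves 58.6 = 78.1 − 9.3·r*, so r* = (78.1 − 58.6)/9.3 ≈ 2.0968.
Excellent type's separating payoff: 78.1 − 5.5 × r* = 78.1 − 5.5 × (78.1 − 58.6)/9.3 = 78.1 − 107.25/9.3 ≈ 66.568.
Pooling payoff: 0.54 × 78.1 + 0.46 × 58.6 = 69.13.
Difference: 66.568 − 69.13 = -2.562, i.e. -2.6 to one decimal place.
The excellent type would prefer the pooling outcome.

-2.6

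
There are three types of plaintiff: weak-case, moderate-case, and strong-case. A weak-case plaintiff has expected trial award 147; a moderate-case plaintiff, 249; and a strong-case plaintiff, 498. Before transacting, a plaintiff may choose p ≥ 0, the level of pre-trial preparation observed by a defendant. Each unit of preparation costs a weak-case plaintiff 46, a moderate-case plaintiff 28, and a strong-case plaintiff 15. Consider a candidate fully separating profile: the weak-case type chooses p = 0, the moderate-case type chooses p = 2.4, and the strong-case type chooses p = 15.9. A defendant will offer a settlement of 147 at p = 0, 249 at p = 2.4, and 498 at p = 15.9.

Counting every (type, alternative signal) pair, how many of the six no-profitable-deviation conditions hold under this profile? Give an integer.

6

Weak-case (own payoff 147): to p=2.4 gives 249 − 46×2.4 = 138.6 → no gain ✓; to p=15.9 gives 498 − 46×15.9 = -233.4 → no gain ✓.
Moderate-case (own payoff 249 − 28×2.4 = 181.8): to p=0 gives 147 → no gain ✓; to p=15.9 gives 498 − 28×15.9 = 52.8 → no gain ✓.
Strong-case (own payoff 498 − 15×15.9 = 259.5): to p=0 gives 147 → no gain ✓; to p=2.4 gives 249 − 15×2.4 = 213 → no gain ✓.
6 of the 6 constraints hold; this profile is a separating equilibrium.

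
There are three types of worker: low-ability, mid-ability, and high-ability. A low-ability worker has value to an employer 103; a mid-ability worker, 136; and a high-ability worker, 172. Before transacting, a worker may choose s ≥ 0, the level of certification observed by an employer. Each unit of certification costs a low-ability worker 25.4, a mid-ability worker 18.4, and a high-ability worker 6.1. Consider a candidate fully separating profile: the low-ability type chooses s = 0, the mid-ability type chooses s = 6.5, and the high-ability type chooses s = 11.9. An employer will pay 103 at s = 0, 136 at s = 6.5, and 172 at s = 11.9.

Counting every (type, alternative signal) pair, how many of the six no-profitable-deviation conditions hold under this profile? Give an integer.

Mid-ability (own payoff 136 − 18.4×6.5 = 16.4): to s=0 gives 103 → profitable ✗; to s=11.9 gives 172 − 18.4×11.9 = -46.96 → no gain ✓.
High-ability (own payoff 172 − 6.1×11.9 = 99.41): to s=0 gives 103 → profitable ✗; to s=6.5 gives 136 − 6.1×6.5 = 96.35 → no gain ✓.
Low-ability (own payoff 103): to s=6.5 gives 136 − 25.4×6.5 = -29.1 → no gain ✓; to s=11.9 gives 172 − 25.4×11.9 = -130.26 → no gain ✓.
4 of the 6 constraints hold; not an equilibrium.

4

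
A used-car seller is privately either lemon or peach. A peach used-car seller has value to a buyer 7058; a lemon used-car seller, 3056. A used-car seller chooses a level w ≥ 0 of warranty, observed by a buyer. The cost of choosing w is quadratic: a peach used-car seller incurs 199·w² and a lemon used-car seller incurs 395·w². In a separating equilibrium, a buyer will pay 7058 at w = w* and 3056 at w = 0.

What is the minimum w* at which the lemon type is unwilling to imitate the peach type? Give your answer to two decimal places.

3.18

The lemon type at w = 0 receives 3056; imitating at w* yields 7058 − 395·w*².
Indifference: 3056 = 7058 − 395·w*², so w*² = (7058 − 3056) / 395 ≈ 10.1316.
w* = √10.1316 ≈ 3.18.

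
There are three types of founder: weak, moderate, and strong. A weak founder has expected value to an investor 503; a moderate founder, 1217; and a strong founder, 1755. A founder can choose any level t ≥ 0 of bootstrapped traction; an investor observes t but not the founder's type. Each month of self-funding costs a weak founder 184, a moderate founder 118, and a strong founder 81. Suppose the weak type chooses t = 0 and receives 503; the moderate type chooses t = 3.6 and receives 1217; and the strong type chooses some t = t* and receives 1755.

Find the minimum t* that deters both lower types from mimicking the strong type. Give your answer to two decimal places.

Moderate type (on-path payoff 1217 − 118×3.6 = 792.2) won't mimic when 792.2 ≥ 1755 − 118·t*, i.e. t* ≥ 8.16.
Weak type (on-path payoff 503) won't mimic when 503 ≥ 1755 − 184·t*, i.e. t* ≥ 6.80.
Both must hold, so t* = max(6.80, 8.16) = 8.16. The moderate type's constraint binds.

8.16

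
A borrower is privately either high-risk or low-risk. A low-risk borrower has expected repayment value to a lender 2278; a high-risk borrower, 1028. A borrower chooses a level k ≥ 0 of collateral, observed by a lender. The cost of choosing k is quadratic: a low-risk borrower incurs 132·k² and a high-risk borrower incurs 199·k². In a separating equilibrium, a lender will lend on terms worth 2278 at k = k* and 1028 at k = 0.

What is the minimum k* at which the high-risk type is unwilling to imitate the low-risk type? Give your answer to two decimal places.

2.51

The high-risk type at k = 0 receives 1028; imitating at k* yields 2278 − 199·k*².
Indifference: 1028 = 2278 − 199·k*², so k*² = (2278 − 1028) / 199 ≈ 6.2814.
k* = √6.2814 ≈ 2.51.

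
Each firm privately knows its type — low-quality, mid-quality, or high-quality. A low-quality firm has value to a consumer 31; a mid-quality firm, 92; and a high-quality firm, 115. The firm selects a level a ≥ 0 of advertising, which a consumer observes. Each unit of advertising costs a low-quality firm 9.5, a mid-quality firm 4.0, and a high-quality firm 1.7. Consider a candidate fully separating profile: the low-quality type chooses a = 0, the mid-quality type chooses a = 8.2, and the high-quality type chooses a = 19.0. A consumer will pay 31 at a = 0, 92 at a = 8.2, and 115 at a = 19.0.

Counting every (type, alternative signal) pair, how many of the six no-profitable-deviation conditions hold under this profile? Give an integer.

6

High-quality (own payoff 115 − 1.7×19.0 = 82.7): to a=0 gives 31 → no gain ✓; to a=8.2 gives 92 − 1.7×8.2 = 78.06 → no gain ✓.
Low-quality (own payoff 31): to a=8.2 gives 92 − 9.5×8.2 = 14.1 → no gain ✓; to a=19.0 gives 115 − 9.5×19.0 = -65.5 → no gain ✓.
Mid-quality (own payoff 92 − 4.0×8.2 = 59.2): to a=0 gives 31 → no gain ✓; to a=19.0 gives 115 − 4.0×19.0 = 39 → no gain ✓.
6 of the 6 constraints hold; this profile is a separating equilibrium.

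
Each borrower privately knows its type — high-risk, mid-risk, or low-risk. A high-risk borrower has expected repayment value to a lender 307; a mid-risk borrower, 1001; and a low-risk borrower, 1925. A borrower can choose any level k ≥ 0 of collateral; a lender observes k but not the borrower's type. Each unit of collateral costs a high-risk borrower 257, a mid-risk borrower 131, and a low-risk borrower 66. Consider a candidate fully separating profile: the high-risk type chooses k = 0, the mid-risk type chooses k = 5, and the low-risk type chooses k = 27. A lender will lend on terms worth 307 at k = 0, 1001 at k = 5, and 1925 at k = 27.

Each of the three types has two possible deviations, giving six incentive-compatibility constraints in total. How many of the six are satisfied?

4

High-risk (own payoff 307): to k=5 gives 1001 − 257×5 = -284 → no gain ✓; to k=27 gives 1925 − 257×27 = -5014 → no gain ✓.
Low-risk (own payoff 1925 − 66×27 = 143): to k=0 gives 307 → profitable ✗; to k=5 gives 1001 − 66×5 = 671 → profitable ✗.
Mid-risk (own payoff 1001 − 131×5 = 346): to k=0 gives 307 → no gain ✓; to k=27 gives 1925 − 131×27 = -1612 → no gain ✓.
4 of the 6 constraints hold; not an equilibrium.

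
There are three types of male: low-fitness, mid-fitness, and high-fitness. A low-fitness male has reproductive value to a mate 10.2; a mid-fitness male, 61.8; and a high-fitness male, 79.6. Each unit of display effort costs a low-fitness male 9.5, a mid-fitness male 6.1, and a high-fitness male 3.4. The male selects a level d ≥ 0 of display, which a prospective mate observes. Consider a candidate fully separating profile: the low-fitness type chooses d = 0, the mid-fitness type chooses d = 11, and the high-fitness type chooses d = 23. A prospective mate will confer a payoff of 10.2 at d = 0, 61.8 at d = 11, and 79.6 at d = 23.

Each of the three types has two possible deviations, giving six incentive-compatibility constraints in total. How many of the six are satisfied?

3

High-fitness (own payoff 79.6 − 3.4×23 = 1.4): to d=0 gives 10.2 → profitable ✗; to d=11 gives 61.8 − 3.4×11 = 24.4 → profitable ✗.
Low-fitness (own payoff 10.2): to d=11 gives 61.8 − 9.5×11 = -42.7 → no gain ✓; to d=23 gives 79.6 − 9.5×23 = -138.9 → no gain ✓.
Mid-fitness (own payoff 61.8 − 6.1×11 = -5.3): to d=0 gives 10.2 → profitable ✗; to d=23 gives 79.6 − 6.1×23 = -60.7 → no gain ✓.
3 of the 6 constraints hold; not an equilibrium.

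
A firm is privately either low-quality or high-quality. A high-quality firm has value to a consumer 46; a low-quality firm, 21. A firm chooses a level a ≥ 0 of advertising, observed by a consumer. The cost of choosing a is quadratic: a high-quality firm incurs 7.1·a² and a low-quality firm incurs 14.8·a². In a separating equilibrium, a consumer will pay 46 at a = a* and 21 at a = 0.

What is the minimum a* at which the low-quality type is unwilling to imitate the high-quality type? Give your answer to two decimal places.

1.30

The low-quality type at a = 0 receives 21; imitating at a* yields 46 − 14.8·a*².
Indifference: 21 = 46 − 14.8·a*², so a*² = (46 − 21) / 14.8 ≈ 1.6892.
a* = √1.6892 ≈ 1.30.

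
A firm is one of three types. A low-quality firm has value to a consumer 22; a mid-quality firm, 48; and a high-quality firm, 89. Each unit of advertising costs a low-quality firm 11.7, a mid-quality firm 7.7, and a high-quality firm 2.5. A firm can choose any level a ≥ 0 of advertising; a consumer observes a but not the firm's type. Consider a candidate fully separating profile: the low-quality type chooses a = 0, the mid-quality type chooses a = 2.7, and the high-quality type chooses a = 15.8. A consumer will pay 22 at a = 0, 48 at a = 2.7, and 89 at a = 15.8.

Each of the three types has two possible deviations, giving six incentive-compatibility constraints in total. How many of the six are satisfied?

Mid-quality (own payoff 48 − 7.7×2.7 = 27.21): to a=0 gives 22 → no gain ✓; to a=15.8 gives 89 − 7.7×15.8 = -32.66 → no gain ✓.
Low-quality (own payoff 22): to a=2.7 gives 48 − 11.7×2.7 = 16.41 → no gain ✓; to a=15.8 gives 89 − 11.7×15.8 = -95.86 → no gain ✓.
High-quality (own payoff 89 − 2.5×15.8 = 49.5): to a=0 gives 22 → no gain ✓; to a=2.7 gives 48 − 2.5×2.7 = 41.25 → no gain ✓.
6 of the 6 constraints hold; this profile is a separating equilibrium.

6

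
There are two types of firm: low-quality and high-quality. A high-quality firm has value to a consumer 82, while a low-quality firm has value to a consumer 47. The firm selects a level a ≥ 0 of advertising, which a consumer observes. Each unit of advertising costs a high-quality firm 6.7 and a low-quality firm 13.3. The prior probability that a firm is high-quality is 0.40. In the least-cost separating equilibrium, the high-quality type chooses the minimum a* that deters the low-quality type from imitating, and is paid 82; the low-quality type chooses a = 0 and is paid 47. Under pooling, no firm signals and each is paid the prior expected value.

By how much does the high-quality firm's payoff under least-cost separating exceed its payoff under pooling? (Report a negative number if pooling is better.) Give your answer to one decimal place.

3.4

Least-cost separating signal: a* solves 47 = 82 − 13.3·a*, so a* = (82 − 47)/13.3 ≈ 2.6316.
High-quality type's separating payoff: 82 − 6.7 × a* = 82 − 6.7 × (82 − 47)/13.3 = 82 − 234.5/13.3 ≈ 64.368.
Pooling payoff: 0.40 × 82 + 0.60 × 47 = 61.
Difference: 64.368 − 61 = 3.368, i.e. 3.4 to one decimal place.
The high-quality type prefers to separate.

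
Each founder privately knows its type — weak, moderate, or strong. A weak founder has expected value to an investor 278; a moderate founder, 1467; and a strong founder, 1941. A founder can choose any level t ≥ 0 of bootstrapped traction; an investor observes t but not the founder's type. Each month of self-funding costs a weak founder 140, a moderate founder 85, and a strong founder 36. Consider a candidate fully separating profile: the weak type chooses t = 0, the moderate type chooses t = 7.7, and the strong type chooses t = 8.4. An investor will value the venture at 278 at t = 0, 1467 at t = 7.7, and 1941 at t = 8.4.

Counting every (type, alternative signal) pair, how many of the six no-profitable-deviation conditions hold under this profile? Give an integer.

Strong (own payoff 1941 − 36×8.4 = 1638.6): to t=0 gives 278 → no gain ✓; to t=7.7 gives 1467 − 36×7.7 = 1189.8 → no gain ✓.
Moderate (own payoff 1467 − 85×7.7 = 812.5): to t=0 gives 278 → no gain ✓; to t=8.4 gives 1941 − 85×8.4 = 1227 → profitable ✗.
Weak (own payoff 278): to t=7.7 gives 1467 − 140×7.7 = 389 → profitable ✗; to t=8.4 gives 1941 − 140×8.4 = 765 → profitable ✗.
3 of the 6 constraints hold; not an equilibrium.

3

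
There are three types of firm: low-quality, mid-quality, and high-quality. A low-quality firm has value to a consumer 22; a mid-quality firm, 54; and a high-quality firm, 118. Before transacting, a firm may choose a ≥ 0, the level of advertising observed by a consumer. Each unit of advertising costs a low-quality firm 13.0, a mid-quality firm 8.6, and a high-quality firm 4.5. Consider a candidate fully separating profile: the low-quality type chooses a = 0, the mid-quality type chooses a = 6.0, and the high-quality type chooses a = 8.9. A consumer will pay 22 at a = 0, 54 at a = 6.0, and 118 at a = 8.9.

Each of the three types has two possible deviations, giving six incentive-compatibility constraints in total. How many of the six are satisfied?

Low-quality (own payoff 22): to a=6.0 gives 54 − 13.0×6.0 = -24 → no gain ✓; to a=8.9 gives 118 − 13.0×8.9 = 2.3 → no gain ✓.
Mid-quality (own payoff 54 − 8.6×6.0 = 2.4): to a=0 gives 22 → profitable ✗; to a=8.9 gives 118 − 8.6×8.9 = 41.46 → profitable ✗.
High-quality (own payoff 118 − 4.5×8.9 = 77.95): to a=0 gives 22 → no gain ✓; to a=6.0 gives 54 − 4.5×6.0 = 27 → no gain ✓.
4 of the 6 constraints hold; not an equilibrium.

4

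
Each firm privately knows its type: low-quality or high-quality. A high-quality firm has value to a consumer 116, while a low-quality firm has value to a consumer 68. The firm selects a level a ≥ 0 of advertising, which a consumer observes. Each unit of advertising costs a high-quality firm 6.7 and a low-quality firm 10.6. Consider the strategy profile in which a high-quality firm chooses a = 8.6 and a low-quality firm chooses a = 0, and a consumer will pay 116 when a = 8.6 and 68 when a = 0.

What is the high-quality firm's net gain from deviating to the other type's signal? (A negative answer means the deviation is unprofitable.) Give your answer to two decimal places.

9.62

Playing a = 8.6 the high-quality firm receives 116 − 6.7 × 8.6 = 58.38.
Deviating to a = 0 yields 68 instead.
Gain from deviating: 68 − 58.38 = 9.62.
The gain is positive, so the high-quality type's incentive-compatibility constraint is violated — this profile is not a separating equilibrium.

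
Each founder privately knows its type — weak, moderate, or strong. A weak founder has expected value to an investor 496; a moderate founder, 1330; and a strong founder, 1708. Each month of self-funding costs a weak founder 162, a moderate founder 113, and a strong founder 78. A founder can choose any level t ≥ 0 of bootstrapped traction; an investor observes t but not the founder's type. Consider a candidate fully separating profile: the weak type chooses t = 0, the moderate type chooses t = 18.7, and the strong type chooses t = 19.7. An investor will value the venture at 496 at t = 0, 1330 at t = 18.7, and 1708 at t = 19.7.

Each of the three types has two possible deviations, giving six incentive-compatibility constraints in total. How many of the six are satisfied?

Strong (own payoff 1708 − 78×19.7 = 171.4): to t=0 gives 496 → profitable ✗; to t=18.7 gives 1330 − 78×18.7 = -128.6 → no gain ✓.
Weak (own payoff 496): to t=18.7 gives 1330 − 162×18.7 = -1699.4 → no gain ✓; to t=19.7 gives 1708 − 162×19.7 = -1483.4 → no gain ✓.
Moderate (own payoff 1330 − 113×18.7 = -783.1): to t=0 gives 496 → profitable ✗; to t=19.7 gives 1708 − 113×19.7 = -518.1 → profitable ✗.
3 of the 6 constraints hold; not an equilibrium.

3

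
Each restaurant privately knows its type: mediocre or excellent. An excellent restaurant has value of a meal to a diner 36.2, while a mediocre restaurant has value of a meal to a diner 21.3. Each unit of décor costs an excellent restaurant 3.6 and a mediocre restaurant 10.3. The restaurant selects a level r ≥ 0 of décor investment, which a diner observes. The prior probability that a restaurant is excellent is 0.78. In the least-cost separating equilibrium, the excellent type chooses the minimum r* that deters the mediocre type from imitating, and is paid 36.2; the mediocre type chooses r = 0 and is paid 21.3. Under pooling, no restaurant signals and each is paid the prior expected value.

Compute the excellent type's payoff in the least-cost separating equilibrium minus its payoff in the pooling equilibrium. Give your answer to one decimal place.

-1.9

Least-cost separating signal: r* solves 21.3 = 36.2 − 10.3·r*, so r* = (36.2 − 21.3)/10.3 ≈ 1.4466.
Excellent type's separating payoff: 36.2 − 3.6 × r* = 36.2 − 3.6 × (36.2 − 21.3)/10.3 = 36.2 − 53.64/10.3 ≈ 30.992.
Pooling payoff: 0.78 × 36.2 + 0.22 × 21.3 = 32.922.
Difference: 30.992 − 32.922 = -1.93, i.e. -1.9 to one decimal place.
The excellent type would prefer the pooling outcome.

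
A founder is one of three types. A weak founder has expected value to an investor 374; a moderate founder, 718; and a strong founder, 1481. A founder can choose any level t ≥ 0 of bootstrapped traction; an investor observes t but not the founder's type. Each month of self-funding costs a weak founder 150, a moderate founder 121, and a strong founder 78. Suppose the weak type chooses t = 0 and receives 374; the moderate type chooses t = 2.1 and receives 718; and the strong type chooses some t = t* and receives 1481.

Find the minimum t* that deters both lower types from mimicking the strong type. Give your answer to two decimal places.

8.41

Weak type (on-path payoff 374) won't mimic when 374 ≥ 1481 − 150·t*, i.e. t* ≥ 7.38.
Moderate type (on-path payoff 718 − 121×2.1 = 463.9) won't mimic when 463.9 ≥ 1481 − 121·t*, i.e. t* ≥ 8.41.
Both must hold, so t* = max(7.38, 8.41) = 8.41. The moderate type's constraint binds.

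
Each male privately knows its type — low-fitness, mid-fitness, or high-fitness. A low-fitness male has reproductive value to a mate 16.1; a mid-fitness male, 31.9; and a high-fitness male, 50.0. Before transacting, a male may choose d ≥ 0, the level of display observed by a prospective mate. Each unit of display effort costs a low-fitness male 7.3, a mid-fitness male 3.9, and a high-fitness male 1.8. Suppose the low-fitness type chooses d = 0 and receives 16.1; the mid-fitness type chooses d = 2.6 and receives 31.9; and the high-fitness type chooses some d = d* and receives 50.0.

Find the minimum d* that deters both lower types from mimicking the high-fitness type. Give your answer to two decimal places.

7.24

Mid-fitness type (on-path payoff 31.9 − 3.9×2.6 = 21.76) won't mimic when 21.76 ≥ 50.0 − 3.9·d*, i.e. d* ≥ 7.24.
Low-fitness type (on-path payoff 16.1) won't mimic when 16.1 ≥ 50.0 − 7.3·d*, i.e. d* ≥ 4.64.
Both must hold, so d* = max(4.64, 7.24) = 7.24. The mid-fitness type's constraint binds.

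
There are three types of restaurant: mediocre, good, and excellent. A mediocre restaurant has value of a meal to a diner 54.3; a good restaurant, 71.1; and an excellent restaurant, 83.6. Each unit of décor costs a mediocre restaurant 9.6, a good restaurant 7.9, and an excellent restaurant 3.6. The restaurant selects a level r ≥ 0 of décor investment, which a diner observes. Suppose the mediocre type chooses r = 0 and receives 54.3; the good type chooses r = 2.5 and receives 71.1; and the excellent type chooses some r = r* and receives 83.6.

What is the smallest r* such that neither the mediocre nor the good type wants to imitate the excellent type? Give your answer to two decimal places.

4.08

Good type (on-path payoff 71.1 − 7.9×2.5 = 51.35) won't mimic when 51.35 ≥ 83.6 − 7.9·r*, i.e. r* ≥ 4.08.
Mediocre type (on-path payoff 54.3) won't mimic when 54.3 ≥ 83.6 − 9.6·r*, i.e. r* ≥ 3.05.
Both must hold, so r* = max(3.05, 4.08) = 4.08. The good type's constraint binds.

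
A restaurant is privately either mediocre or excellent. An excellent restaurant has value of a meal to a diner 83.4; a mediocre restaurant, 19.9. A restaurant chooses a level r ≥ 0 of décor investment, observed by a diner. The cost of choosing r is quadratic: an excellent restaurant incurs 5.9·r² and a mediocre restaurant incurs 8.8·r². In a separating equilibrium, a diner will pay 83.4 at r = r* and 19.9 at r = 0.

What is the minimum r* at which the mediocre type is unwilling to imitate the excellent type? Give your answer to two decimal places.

2.69

The mediocre type at r = 0 receives 19.9; imitating at r* yields 83.4 − 8.8·r*².
Indifference: 19.9 = 83.4 − 8.8·r*², so r*² = (83.4 − 19.9) / 8.8 ≈ 7.2159.
r* = √7.2159 ≈ 2.69.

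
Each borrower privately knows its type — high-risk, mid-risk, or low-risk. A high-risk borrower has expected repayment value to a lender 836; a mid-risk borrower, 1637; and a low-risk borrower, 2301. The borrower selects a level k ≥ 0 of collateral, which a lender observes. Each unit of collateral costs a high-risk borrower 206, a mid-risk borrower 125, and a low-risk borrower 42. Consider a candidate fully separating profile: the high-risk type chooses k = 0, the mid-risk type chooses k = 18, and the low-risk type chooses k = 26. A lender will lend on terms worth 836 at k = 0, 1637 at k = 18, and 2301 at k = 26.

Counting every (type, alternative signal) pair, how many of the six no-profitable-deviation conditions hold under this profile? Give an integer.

5

High-risk (own payoff 836): to k=18 gives 1637 − 206×18 = -2071 → no gain ✓; to k=26 gives 2301 − 206×26 = -3055 → no gain ✓.
Low-risk (own payoff 2301 − 42×26 = 1209): to k=0 gives 836 → no gain ✓; to k=18 gives 1637 − 42×18 = 881 → no gain ✓.
Mid-risk (own payoff 1637 − 125×18 = -613): to k=0 gives 836 → profitable ✗; to k=26 gives 2301 − 125×26 = -949 → no gain ✓.
5 of the 6 constraints hold; not an equilibrium.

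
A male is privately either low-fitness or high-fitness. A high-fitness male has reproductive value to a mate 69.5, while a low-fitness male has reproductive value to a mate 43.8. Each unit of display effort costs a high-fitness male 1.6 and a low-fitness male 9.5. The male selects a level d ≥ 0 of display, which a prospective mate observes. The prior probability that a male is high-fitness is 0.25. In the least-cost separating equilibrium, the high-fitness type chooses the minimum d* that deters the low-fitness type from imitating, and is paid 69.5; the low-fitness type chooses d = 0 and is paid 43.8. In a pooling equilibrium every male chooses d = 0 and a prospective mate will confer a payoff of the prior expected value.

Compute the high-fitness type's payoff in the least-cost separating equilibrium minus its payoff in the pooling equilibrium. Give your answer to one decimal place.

14.9

Least-cost separating signal: d* solves 43.8 = 69.5 − 9.5·d*, so d* = (69.5 − 43.8)/9.5 ≈ 2.7053.
High-fitness type's separating payoff: 69.5 − 1.6 × d* = 69.5 − 1.6 × (69.5 − 43.8)/9.5 = 69.5 − 41.12/9.5 ≈ 65.172.
Pooling payoff: 0.25 × 69.5 + 0.75 × 43.8 = 50.225.
Difference: 65.172 − 50.225 = 14.947, i.e. 14.9 to one decimal place.
The high-fitness type prefers to separate.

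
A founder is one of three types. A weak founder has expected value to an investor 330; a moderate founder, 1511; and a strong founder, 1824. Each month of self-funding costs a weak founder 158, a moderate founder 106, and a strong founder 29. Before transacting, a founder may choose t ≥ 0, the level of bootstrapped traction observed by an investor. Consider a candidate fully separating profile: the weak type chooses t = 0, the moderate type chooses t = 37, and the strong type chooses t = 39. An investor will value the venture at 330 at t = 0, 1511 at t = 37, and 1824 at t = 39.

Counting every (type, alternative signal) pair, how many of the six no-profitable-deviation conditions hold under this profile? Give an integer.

Strong (own payoff 1824 − 29×39 = 693): to t=0 gives 330 → no gain ✓; to t=37 gives 1511 − 29×37 = 438 → no gain ✓.
Weak (own payoff 330): to t=37 gives 1511 − 158×37 = -4335 → no gain ✓; to t=39 gives 1824 − 158×39 = -4338 → no gain ✓.
Moderate (own payoff 1511 − 106×37 = -2411): to t=0 gives 330 → profitable ✗; to t=39 gives 1824 − 106×39 = -2310 → profitable ✗.
4 of the 6 constraints hold; not an equilibrium.

4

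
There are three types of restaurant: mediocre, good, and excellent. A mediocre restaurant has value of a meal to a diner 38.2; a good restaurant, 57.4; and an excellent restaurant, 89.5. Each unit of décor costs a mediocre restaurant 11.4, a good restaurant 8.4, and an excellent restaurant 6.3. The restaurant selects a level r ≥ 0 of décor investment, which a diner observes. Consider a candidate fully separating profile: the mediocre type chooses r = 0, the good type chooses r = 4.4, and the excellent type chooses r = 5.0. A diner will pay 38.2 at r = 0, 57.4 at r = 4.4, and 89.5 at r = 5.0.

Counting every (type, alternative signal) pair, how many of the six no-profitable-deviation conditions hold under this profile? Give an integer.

4

Good (own payoff 57.4 − 8.4×4.4 = 20.44): to r=0 gives 38.2 → profitable ✗; to r=5.0 gives 89.5 − 8.4×5.0 = 47.5 → profitable ✗.
Mediocre (own payoff 38.2): to r=4.4 gives 57.4 − 11.4×4.4 = 7.24 → no gain ✓; to r=5.0 gives 89.5 − 11.4×5.0 = 32.5 → no gain ✓.
Excellent (own payoff 89.5 − 6.3×5.0 = 58): to r=0 gives 38.2 → no gain ✓; to r=4.4 gives 57.4 − 6.3×4.4 = 29.68 → no gain ✓.
4 of the 6 constraints hold; not an equilibrium.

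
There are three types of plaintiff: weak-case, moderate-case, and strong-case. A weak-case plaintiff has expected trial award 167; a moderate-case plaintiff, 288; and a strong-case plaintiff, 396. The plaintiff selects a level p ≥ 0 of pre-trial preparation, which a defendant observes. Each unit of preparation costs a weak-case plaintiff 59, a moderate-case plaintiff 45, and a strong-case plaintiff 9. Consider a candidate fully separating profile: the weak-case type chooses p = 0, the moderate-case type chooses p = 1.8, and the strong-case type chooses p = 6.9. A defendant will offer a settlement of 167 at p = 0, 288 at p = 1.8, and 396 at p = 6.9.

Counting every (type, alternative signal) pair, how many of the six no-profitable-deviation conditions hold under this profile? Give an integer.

5

Strong-case (own payoff 396 − 9×6.9 = 333.9): to p=0 gives 167 → no gain ✓; to p=1.8 gives 288 − 9×1.8 = 271.8 → no gain ✓.
Weak-case (own payoff 167): to p=1.8 gives 288 − 59×1.8 = 181.8 → profitable ✗; to p=6.9 gives 396 − 59×6.9 = -11.1 → no gain ✓.
Moderate-case (own payoff 288 − 45×1.8 = 207): to p=0 gives 167 → no gain ✓; to p=6.9 gives 396 − 45×6.9 = 85.5 → no gain ✓.
5 of the 6 constraints hold; not an equilibrium.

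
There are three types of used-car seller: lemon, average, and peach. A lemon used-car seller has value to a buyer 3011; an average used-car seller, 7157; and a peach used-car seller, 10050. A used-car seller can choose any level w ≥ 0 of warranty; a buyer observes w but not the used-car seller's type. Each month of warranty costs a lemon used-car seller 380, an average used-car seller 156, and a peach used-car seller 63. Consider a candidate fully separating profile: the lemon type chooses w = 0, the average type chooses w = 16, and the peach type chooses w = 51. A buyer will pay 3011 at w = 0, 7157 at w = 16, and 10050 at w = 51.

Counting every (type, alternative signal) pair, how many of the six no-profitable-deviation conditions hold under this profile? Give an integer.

Peach (own payoff 10050 − 63×51 = 6837): to w=0 gives 3011 → no gain ✓; to w=16 gives 7157 − 63×16 = 6149 → no gain ✓.
Lemon (own payoff 3011): to w=16 gives 7157 − 380×16 = 1077 → no gain ✓; to w=51 gives 10050 − 380×51 = -9330 → no gain ✓.
Average (own payoff 7157 − 156×16 = 4661): to w=0 gives 3011 → no gain ✓; to w=51 gives 10050 − 156×51 = 2094 → no gain ✓.
6 of the 6 constraints hold; this profile is a separating equilibrium.

6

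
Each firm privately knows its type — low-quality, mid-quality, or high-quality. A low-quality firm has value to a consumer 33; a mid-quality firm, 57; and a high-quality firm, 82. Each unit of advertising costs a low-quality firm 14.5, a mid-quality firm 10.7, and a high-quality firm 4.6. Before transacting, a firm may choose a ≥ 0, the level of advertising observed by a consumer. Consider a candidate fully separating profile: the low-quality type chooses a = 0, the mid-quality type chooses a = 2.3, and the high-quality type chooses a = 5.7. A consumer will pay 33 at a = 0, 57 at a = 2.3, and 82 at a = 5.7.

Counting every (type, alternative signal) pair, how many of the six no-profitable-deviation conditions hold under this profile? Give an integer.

5

Low-quality (own payoff 33): to a=2.3 gives 57 − 14.5×2.3 = 23.65 → no gain ✓; to a=5.7 gives 82 − 14.5×5.7 = -0.65 → no gain ✓.
Mid-quality (own payoff 57 − 10.7×2.3 = 32.39): to a=0 gives 33 → profitable ✗; to a=5.7 gives 82 − 10.7×5.7 = 21.01 → no gain ✓.
High-quality (own payoff 82 − 4.6×5.7 = 55.78): to a=0 gives 33 → no gain ✓; to a=2.3 gives 57 − 4.6×2.3 = 46.42 → no gain ✓.
5 of the 6 constraints hold; not an equilibrium.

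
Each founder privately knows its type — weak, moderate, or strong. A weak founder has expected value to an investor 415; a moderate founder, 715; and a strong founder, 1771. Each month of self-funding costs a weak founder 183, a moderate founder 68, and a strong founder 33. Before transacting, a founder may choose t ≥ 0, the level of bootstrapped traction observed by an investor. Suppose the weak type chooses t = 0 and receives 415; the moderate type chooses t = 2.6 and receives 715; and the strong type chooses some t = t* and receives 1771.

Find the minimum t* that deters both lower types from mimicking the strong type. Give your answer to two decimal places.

18.13

Weak type (on-path payoff 415) won't mimic when 415 ≥ 1771 − 183·t*, i.e. t* ≥ 7.41.
Moderate type (on-path payoff 715 − 68×2.6 = 538.2) won't mimic when 538.2 ≥ 1771 − 68·t*, i.e. t* ≥ 18.13.
Both must hold, so t* = max(7.41, 18.13) = 18.13. The moderate type's constraint binds.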